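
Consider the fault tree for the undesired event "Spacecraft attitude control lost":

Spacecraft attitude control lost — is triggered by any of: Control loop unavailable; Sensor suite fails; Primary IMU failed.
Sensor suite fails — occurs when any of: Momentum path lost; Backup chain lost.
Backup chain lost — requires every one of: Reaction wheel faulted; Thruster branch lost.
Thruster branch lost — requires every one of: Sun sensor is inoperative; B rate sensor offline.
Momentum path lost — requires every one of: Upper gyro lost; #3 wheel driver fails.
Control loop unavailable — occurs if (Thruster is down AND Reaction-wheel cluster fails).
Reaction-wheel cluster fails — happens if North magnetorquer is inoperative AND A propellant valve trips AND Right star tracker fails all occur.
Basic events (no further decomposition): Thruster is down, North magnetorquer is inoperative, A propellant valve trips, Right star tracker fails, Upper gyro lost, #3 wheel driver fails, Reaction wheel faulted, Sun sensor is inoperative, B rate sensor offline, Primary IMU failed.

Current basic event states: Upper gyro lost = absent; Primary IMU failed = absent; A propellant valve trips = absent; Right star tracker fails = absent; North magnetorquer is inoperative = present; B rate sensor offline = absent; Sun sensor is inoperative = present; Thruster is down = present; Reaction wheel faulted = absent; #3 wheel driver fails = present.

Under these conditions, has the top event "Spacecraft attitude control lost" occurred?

No

Reaction-wheel cluster fails [AND]: North magnetorquer is inoperative=occurs, A propellant valve trips=not, Right star tracker fails=not → not all inputs occur → does not occur.
Control loop unavailable [AND]: Thruster is down=occurs, Reaction-wheel cluster fails=not → not all inputs occur → does not occur.
Momentum path lost [AND]: Upper gyro lost=not, #3 wheel driver fails=occurs → not all inputs occur → does not occur.
Thruster branch lost [AND]: Sun sensor is inoperative=occurs, B rate sensor offline=not → not all inputs occur → does not occur.
Backup chain lost [AND]: Reaction wheel faulted=not, Thruster branch lost=not → not all inputs occur → does not occur.
Sensor suite fails [OR]: Momentum path lost=not, Backup chain lost=not → no input occurs → does not occur.
Spacecraft attitude control lost [OR]: Control loop unavailable=not, Sensor suite fails=not, Primary IMU failed=not → no input occurs → does not occur.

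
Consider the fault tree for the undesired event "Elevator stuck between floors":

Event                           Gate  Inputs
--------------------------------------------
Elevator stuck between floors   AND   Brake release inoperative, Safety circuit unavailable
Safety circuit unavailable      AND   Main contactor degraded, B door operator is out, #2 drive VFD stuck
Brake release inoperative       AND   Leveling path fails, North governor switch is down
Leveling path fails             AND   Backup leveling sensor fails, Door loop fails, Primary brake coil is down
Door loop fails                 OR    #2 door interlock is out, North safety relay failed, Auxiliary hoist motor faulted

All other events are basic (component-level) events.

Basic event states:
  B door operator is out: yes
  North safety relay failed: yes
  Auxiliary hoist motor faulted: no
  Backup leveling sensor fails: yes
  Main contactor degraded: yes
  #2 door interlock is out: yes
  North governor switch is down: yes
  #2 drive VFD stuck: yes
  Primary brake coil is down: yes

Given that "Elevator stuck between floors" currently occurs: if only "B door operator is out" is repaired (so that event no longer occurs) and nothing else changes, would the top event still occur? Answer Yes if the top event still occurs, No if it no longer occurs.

No

Counterfactual: set "B door operator is out" to not occurred.
Door loop fails [OR]: #2 door interlock is out=occurs, North safety relay failed=occurs, Auxiliary hoist motor faulted=not → at least one input occurs → occurs.
Leveling path fails [AND]: Backup leveling sensor fails=occurs, Door loop fails=occurs, Primary brake coil is down=occurs → all inputs occur → occurs.
Brake release inoperative [AND]: Leveling path fails=occurs, North governor switch is down=occurs → all inputs occur → occurs.
Safety circuit unavailable [AND]: Main contactor degraded=occurs, B door operator is out=not, #2 drive VFD stuck=occurs → not all inputs occur → does not occur.
Elevator stuck between floors [AND]: Brake release inoperative=occurs, Safety circuit unavailable=not → not all inputs occur → does not occur.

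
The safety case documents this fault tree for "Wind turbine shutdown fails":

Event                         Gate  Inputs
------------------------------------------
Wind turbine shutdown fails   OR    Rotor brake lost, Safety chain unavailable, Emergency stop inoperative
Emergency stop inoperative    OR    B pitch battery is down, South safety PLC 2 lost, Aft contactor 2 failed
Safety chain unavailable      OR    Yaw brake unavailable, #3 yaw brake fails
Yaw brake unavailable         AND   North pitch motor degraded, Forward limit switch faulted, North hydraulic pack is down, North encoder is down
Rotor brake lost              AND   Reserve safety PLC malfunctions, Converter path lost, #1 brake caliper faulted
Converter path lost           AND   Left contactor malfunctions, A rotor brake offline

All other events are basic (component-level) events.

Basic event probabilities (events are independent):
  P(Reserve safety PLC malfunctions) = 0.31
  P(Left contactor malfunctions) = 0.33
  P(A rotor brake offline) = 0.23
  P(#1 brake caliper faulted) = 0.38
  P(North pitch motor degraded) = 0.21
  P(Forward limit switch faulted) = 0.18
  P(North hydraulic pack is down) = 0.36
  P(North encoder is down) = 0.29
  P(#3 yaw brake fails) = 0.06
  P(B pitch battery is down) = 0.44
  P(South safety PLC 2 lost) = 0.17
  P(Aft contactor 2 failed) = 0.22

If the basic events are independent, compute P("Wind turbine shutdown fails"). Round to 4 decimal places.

P(Converter path lost) [AND] = 0.33 × 0.23 = 0.075900
P(Rotor brake lost) [AND] = 0.31 × 0.075900 × 0.38 = 0.008941
P(Yaw brake unavailable) [AND] = 0.21 × 0.18 × 0.36 × 0.29 = 0.003946
P(Safety chain unavailable) [OR] = 1 − (1−0.003946) × (1−0.06) = 0.063709
P(Emergency stop inoperative) [OR] = 1 − (1−0.44) × (1−0.17) × (1−0.22) = 0.637456
P(Wind turbine shutdown fails) [OR] = 1 − (1−0.008941) × (1−0.063709) × (1−0.637456) = 0.663588
Rounded to 4 decimal places: P(Wind turbine shutdown fails) ≈ 0.6636.

0.6636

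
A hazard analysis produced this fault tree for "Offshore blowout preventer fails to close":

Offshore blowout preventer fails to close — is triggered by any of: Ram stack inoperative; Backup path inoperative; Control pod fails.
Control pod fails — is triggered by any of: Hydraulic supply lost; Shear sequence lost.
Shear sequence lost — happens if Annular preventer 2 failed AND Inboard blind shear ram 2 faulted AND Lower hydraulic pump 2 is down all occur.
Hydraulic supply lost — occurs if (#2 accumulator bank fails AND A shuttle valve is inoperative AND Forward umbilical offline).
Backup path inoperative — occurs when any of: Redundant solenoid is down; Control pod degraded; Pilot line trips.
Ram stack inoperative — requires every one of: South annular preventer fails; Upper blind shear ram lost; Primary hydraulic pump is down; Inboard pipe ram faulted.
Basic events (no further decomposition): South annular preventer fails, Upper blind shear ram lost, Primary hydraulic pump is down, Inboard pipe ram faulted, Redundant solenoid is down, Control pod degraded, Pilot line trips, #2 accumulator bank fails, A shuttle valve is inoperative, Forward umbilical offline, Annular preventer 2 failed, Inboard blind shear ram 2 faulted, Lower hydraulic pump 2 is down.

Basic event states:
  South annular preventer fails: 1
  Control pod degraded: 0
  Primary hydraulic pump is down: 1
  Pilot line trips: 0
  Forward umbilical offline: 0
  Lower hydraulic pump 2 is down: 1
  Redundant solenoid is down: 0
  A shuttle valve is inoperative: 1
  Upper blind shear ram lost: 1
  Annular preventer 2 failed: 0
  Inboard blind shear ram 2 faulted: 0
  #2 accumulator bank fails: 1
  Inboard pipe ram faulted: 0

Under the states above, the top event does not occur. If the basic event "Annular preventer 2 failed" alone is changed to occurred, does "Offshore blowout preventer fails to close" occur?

No

Counterfactual: set "Annular preventer 2 failed" to occurred.
Ram stack inoperative [AND]: South annular preventer fails=occurs, Upper blind shear ram lost=occurs, Primary hydraulic pump is down=occurs, Inboard pipe ram faulted=not → not all inputs occur → does not occur.
Backup path inoperative [OR]: Redundant solenoid is down=not, Control pod degraded=not, Pilot line trips=not → no input occurs → does not occur.
Hydraulic supply lost [AND]: #2 accumulator bank fails=occurs, A shuttle valve is inoperative=occurs, Forward umbilical offline=not → not all inputs occur → does not occur.
Shear sequence lost [AND]: Annular preventer 2 failed=occurs, Inboard blind shear ram 2 faulted=not, Lower hydraulic pump 2 is down=occurs → not all inputs occur → does not occur.
Control pod fails [OR]: Hydraulic supply lost=not, Shear sequence lost=not → no input occurs → does not occur.
Offshore blowout preventer fails to close [OR]: Ram stack inoperative=not, Backup path inoperative=not, Control pod fails=not → no input occurs → does not occur.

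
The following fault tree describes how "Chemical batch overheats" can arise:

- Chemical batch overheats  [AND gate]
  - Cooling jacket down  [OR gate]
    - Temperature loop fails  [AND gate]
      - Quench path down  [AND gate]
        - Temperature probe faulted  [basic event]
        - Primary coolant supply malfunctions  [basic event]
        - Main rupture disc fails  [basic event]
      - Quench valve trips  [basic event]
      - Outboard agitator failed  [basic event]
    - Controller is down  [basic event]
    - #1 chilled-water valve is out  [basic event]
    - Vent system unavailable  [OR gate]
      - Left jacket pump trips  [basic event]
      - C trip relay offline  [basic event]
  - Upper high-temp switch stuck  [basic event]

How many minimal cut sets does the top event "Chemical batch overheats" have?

Quench path down [AND]: one cut set from each child combined → 1 × 1 × 1 = 1 cut set(s).
Temperature loop fails [AND]: one cut set from each child combined → 1 × 1 × 1 = 1 cut set(s).
Vent system unavailable [OR]: union of children's cut sets → 2 cut set(s).
Cooling jacket down [OR]: union of children's cut sets → 5 cut set(s).
Chemical batch overheats [AND]: one cut set from each child combined → 5 × 1 = 5 cut set(s).
Minimal cut sets: {Main rupture disc fails, Outboard agitator failed, Primary coolant supply malfunctions, Quench valve trips, Temperature probe faulted, Upper high-temp switch stuck}; {Controller is down, Upper high-temp switch stuck}; {#1 chilled-water valve is out, Upper high-temp switch stuck}; {Left jacket pump trips, Upper high-temp switch stuck}; {C trip relay offline, Upper high-temp switch stuck}.

5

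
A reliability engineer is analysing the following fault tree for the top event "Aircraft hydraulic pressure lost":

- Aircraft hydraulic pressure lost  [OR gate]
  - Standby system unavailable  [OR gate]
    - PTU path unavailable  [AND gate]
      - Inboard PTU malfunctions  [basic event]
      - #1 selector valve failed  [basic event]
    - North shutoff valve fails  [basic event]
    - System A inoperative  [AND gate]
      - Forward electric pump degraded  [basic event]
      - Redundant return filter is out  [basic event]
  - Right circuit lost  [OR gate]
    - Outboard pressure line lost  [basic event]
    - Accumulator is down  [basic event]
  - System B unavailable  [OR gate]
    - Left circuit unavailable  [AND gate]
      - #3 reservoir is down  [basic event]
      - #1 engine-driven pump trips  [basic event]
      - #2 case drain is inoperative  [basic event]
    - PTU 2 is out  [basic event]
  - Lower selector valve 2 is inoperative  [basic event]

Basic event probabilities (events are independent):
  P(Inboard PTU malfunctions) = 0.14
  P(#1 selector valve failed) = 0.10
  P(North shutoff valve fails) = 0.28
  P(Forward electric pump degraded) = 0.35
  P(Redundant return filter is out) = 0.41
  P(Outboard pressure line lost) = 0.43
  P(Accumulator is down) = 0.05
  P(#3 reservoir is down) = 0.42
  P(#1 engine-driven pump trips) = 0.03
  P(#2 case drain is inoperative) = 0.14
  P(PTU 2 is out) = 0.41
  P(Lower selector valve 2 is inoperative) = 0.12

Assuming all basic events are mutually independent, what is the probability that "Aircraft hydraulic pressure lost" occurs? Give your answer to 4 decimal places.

0.8294

P(PTU path unavailable) [AND] = 0.14 × 0.10 = 0.014000
P(System A inoperative) [AND] = 0.35 × 0.41 = 0.143500
P(Standby system unavailable) [OR] = 1 − (1−0.014000) × (1−0.28) × (1−0.143500) = 0.391954
P(Right circuit lost) [OR] = 1 − (1−0.43) × (1−0.05) = 0.458500
P(Left circuit unavailable) [AND] = 0.42 × 0.03 × 0.14 = 0.001764
P(System B unavailable) [OR] = 1 − (1−0.001764) × (1−0.41) = 0.411041
P(Aircraft hydraulic pressure lost) [OR] = 1 − (1−0.391954) × (1−0.458500) × (1−0.411041) × (1−0.12) = 0.829351
Rounded to 4 decimal places: P(Aircraft hydraulic pressure lost) ≈ 0.8294.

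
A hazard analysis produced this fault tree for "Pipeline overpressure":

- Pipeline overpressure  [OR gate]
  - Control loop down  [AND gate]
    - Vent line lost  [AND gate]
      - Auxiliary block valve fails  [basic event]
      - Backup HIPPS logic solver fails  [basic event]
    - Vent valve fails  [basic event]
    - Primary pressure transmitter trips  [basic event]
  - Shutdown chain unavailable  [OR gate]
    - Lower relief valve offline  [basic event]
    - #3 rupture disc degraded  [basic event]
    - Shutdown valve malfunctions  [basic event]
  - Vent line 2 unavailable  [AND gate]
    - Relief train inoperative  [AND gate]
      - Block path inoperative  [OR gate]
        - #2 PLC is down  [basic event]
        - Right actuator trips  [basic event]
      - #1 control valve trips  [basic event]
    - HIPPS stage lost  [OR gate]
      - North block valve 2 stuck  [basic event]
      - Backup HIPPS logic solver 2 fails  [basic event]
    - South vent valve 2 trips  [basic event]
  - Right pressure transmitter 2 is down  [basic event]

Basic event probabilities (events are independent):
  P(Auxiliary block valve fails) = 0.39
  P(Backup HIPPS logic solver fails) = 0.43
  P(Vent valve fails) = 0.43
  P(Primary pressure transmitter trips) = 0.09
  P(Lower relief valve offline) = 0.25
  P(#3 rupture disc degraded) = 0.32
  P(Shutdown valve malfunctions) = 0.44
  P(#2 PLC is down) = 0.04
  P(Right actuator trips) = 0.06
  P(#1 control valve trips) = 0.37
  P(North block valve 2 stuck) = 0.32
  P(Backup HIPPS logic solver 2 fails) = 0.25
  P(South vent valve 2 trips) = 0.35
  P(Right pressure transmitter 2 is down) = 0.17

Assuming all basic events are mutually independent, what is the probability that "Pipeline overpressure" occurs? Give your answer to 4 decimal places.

0.7659

P(Vent line lost) [AND] = 0.39 × 0.43 = 0.167700
P(Control loop down) [AND] = 0.167700 × 0.43 × 0.09 = 0.006490
P(Shutdown chain unavailable) [OR] = 1 − (1−0.25) × (1−0.32) × (1−0.44) = 0.714400
P(Block path inoperative) [OR] = 1 − (1−0.04) × (1−0.06) = 0.097600
P(Relief train inoperative) [AND] = 0.097600 × 0.37 = 0.036112
P(HIPPS stage lost) [OR] = 1 − (1−0.32) × (1−0.25) = 0.490000
P(Vent line 2 unavailable) [AND] = 0.036112 × 0.490000 × 0.35 = 0.006193
P(Pipeline overpressure) [OR] = 1 − (1−0.006490) × (1−0.714400) × (1−0.006193) × (1−0.17) = 0.765949
Rounded to 4 decimal places: P(Pipeline overpressure) ≈ 0.7659.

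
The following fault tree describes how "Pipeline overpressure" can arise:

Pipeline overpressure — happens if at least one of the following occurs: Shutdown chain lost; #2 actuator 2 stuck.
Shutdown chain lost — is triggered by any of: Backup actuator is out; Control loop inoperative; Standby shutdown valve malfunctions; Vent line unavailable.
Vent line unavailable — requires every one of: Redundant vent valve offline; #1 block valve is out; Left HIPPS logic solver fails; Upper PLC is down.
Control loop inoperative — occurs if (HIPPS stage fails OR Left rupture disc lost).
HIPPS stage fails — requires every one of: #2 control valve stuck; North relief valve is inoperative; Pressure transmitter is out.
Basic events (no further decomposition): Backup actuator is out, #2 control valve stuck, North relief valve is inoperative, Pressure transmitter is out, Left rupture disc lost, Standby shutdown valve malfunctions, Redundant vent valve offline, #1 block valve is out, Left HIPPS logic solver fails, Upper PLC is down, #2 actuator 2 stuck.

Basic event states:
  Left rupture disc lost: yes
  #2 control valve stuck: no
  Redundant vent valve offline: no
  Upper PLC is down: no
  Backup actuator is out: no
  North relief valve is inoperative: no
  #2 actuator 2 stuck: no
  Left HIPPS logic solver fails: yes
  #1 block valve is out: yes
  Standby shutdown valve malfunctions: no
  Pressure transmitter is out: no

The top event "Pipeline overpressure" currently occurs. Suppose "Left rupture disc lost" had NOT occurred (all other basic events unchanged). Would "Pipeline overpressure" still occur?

Counterfactual: set "Left rupture disc lost" to not occurred.
HIPPS stage fails [AND]: #2 control valve stuck=not, North relief valve is inoperative=not, Pressure transmitter is out=not → not all inputs occur → does not occur.
Control loop inoperative [OR]: HIPPS stage fails=not, Left rupture disc lost=not → no input occurs → does not occur.
Vent line unavailable [AND]: Redundant vent valve offline=not, #1 block valve is out=occurs, Left HIPPS logic solver fails=occurs, Upper PLC is down=not → not all inputs occur → does not occur.
Shutdown chain lost [OR]: Backup actuator is out=not, Control loop inoperative=not, Standby shutdown valve malfunctions=not, Vent line unavailable=not → no input occurs → does not occur.
Pipeline overpressure [OR]: Shutdown chain lost=not, #2 actuator 2 stuck=not → no input occurs → does not occur.

No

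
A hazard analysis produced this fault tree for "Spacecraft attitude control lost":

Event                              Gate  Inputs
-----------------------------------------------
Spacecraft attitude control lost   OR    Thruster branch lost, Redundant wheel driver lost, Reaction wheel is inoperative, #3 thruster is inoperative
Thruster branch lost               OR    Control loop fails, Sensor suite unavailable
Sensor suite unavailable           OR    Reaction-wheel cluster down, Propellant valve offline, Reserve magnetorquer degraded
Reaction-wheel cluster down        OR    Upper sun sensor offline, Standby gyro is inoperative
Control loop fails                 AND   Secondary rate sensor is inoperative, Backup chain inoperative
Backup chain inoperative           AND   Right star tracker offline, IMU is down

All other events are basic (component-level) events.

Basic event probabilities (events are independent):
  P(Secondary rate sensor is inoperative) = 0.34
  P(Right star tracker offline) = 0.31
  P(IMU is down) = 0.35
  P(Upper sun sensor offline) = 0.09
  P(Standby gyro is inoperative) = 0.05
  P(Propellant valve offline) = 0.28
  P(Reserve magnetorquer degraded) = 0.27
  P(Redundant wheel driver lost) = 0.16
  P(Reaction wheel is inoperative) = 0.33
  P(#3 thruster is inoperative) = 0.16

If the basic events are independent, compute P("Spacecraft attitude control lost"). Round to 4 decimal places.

P(Backup chain inoperative) [AND] = 0.31 × 0.35 = 0.108500
P(Control loop fails) [AND] = 0.34 × 0.108500 = 0.036890
P(Reaction-wheel cluster down) [OR] = 1 − (1−0.09) × (1−0.05) = 0.135500
P(Sensor suite unavailable) [OR] = 1 − (1−0.135500) × (1−0.28) × (1−0.27) = 0.545619
P(Thruster branch lost) [OR] = 1 − (1−0.036890) × (1−0.545619) = 0.562381
P(Spacecraft attitude control lost) [OR] = 1 − (1−0.562381) × (1−0.16) × (1−0.33) × (1−0.16) = 0.793115
Rounded to 4 decimal places: P(Spacecraft attitude control lost) ≈ 0.7931.

0.7931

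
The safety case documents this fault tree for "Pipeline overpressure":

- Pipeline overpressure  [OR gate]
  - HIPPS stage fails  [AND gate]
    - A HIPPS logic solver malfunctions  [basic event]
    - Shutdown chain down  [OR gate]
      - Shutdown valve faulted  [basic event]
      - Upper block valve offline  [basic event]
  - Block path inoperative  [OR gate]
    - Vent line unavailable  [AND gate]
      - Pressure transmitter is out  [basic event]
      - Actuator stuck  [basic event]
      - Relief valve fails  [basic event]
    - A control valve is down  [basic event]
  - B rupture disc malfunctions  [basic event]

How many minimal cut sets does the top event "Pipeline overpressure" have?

Shutdown chain down [OR]: union of children's cut sets → 2 cut set(s).
HIPPS stage fails [AND]: one cut set from each child combined → 1 × 2 = 2 cut set(s).
Vent line unavailable [AND]: one cut set from each child combined → 1 × 1 × 1 = 1 cut set(s).
Block path inoperative [OR]: union of children's cut sets → 2 cut set(s).
Pipeline overpressure [OR]: union of children's cut sets → 5 cut set(s).
Minimal cut sets: {A HIPPS logic solver malfunctions, Shutdown valve faulted}; {A HIPPS logic solver malfunctions, Upper block valve offline}; {Actuator stuck, Pressure transmitter is out, Relief valve fails}; {A control valve is down}; {B rupture disc malfunctions}.

5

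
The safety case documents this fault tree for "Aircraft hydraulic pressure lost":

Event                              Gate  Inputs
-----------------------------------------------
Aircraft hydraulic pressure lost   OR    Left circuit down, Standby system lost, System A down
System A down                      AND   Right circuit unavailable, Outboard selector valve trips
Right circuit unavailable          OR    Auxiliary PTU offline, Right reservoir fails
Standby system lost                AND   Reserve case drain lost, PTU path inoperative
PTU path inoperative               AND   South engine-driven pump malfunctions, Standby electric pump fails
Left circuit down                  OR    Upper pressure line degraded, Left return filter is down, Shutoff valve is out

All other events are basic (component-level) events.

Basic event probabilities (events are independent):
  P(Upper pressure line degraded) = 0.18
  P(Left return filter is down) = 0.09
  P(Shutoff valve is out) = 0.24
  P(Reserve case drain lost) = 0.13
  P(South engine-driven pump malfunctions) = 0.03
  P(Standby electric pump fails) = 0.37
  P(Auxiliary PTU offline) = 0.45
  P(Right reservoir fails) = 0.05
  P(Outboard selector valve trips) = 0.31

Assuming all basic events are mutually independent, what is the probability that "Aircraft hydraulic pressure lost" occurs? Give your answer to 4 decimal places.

P(Left circuit down) [OR] = 1 − (1−0.18) × (1−0.09) × (1−0.24) = 0.432888
P(PTU path inoperative) [AND] = 0.03 × 0.37 = 0.011100
P(Standby system lost) [AND] = 0.13 × 0.011100 = 0.001443
P(Right circuit unavailable) [OR] = 1 − (1−0.45) × (1−0.05) = 0.477500
P(System A down) [AND] = 0.477500 × 0.31 = 0.148025
P(Aircraft hydraulic pressure lost) [OR] = 1 − (1−0.432888) × (1−0.001443) × (1−0.148025) = 0.517532
Rounded to 4 decimal places: P(Aircraft hydraulic pressure lost) ≈ 0.5175.

0.5175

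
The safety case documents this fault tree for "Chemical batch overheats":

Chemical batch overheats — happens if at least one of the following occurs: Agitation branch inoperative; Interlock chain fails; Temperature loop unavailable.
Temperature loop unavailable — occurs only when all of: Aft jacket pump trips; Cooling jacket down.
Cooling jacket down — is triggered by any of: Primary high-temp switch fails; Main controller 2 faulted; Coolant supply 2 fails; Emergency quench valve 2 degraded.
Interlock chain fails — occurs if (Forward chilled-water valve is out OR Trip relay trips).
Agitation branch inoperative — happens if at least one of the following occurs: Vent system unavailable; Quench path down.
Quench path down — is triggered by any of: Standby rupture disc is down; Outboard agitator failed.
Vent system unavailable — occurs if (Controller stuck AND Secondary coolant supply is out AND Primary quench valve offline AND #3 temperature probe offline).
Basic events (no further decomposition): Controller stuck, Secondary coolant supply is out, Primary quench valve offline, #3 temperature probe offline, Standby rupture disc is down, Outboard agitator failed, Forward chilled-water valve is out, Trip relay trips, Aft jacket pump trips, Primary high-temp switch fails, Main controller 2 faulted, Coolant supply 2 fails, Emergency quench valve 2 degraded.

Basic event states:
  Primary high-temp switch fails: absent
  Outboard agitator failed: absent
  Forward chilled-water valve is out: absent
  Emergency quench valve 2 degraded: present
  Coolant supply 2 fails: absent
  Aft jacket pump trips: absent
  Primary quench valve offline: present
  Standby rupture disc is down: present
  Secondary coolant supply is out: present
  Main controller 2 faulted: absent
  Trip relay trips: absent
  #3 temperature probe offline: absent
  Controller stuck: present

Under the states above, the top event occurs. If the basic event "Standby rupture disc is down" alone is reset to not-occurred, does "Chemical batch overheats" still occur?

Counterfactual: set "Standby rupture disc is down" to not occurred.
Vent system unavailable [AND]: Controller stuck=occurs, Secondary coolant supply is out=occurs, Primary quench valve offline=occurs, #3 temperature probe offline=not → not all inputs occur → does not occur.
Quench path down [OR]: Standby rupture disc is down=not, Outboard agitator failed=not → no input occurs → does not occur.
Agitation branch inoperative [OR]: Vent system unavailable=not, Quench path down=not → no input occurs → does not occur.
Interlock chain fails [OR]: Forward chilled-water valve is out=not, Trip relay trips=not → no input occurs → does not occur.
Cooling jacket down [OR]: Primary high-temp switch fails=not, Main controller 2 faulted=not, Coolant supply 2 fails=not, Emergency quench valve 2 degraded=occurs → at least one input occurs → occurs.
Temperature loop unavailable [AND]: Aft jacket pump trips=not, Cooling jacket down=occurs → not all inputs occur → does not occur.
Chemical batch overheats [OR]: Agitation branch inoperative=not, Interlock chain fails=not, Temperature loop unavailable=not → no input occurs → does not occur.

No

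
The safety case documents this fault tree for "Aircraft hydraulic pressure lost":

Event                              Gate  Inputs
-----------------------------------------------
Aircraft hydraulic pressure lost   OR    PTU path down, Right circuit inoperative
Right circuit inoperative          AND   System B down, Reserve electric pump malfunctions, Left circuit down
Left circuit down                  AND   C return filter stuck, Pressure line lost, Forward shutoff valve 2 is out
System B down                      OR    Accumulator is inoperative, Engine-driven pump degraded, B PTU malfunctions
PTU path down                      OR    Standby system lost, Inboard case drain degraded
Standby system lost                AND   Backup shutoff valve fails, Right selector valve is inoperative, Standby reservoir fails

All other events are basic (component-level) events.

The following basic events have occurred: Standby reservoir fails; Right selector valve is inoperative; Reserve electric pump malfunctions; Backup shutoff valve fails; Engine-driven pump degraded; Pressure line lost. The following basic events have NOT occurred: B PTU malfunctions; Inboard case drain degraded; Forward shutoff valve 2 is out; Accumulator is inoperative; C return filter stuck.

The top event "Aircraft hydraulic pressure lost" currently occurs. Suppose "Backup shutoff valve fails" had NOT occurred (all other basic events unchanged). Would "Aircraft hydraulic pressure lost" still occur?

Counterfactual: set "Backup shutoff valve fails" to not occurred.
Standby system lost [AND]: Backup shutoff valve fails=not, Right selector valve is inoperative=occurs, Standby reservoir fails=occurs → not all inputs occur → does not occur.
PTU path down [OR]: Standby system lost=not, Inboard case drain degraded=not → no input occurs → does not occur.
System B down [OR]: Accumulator is inoperative=not, Engine-driven pump degraded=occurs, B PTU malfunctions=not → at least one input occurs → occurs.
Left circuit down [AND]: C return filter stuck=not, Pressure line lost=occurs, Forward shutoff valve 2 is out=not → not all inputs occur → does not occur.
Right circuit inoperative [AND]: System B down=occurs, Reserve electric pump malfunctions=occurs, Left circuit down=not → not all inputs occur → does not occur.
Aircraft hydraulic pressure lost [OR]: PTU path down=not, Right circuit inoperative=not → no input occurs → does not occur.

No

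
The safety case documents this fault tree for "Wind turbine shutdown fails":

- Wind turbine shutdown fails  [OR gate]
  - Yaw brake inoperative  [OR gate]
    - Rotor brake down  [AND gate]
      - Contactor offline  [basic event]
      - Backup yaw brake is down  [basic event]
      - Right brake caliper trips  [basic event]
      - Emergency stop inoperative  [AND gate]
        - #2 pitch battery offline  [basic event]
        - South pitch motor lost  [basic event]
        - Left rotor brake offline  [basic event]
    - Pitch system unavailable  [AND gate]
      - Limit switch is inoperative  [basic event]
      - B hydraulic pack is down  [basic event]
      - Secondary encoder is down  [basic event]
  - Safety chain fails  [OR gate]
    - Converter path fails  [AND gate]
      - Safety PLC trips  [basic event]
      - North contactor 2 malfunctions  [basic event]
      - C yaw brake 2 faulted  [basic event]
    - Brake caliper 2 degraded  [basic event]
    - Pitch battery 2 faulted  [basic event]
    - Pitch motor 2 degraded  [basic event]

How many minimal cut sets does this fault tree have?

Emergency stop inoperative [AND]: one cut set from each child combined → 1 × 1 × 1 = 1 cut set(s).
Rotor brake down [AND]: one cut set from each child combined → 1 × 1 × 1 × 1 = 1 cut set(s).
Pitch system unavailable [AND]: one cut set from each child combined → 1 × 1 × 1 = 1 cut set(s).
Yaw brake inoperative [OR]: union of children's cut sets → 2 cut set(s).
Converter path fails [AND]: one cut set from each child combined → 1 × 1 × 1 = 1 cut set(s).
Safety chain fails [OR]: union of children's cut sets → 4 cut set(s).
Wind turbine shutdown fails [OR]: union of children's cut sets → 6 cut set(s).
Minimal cut sets: {#2 pitch battery offline, Backup yaw brake is down, Contactor offline, Left rotor brake offline, Right brake caliper trips, South pitch motor lost}; {B hydraulic pack is down, Limit switch is inoperative, Secondary encoder is down}; {C yaw brake 2 faulted, North contactor 2 malfunctions, Safety PLC trips}; {Brake caliper 2 degraded}; {Pitch battery 2 faulted}; {Pitch motor 2 degraded}.

6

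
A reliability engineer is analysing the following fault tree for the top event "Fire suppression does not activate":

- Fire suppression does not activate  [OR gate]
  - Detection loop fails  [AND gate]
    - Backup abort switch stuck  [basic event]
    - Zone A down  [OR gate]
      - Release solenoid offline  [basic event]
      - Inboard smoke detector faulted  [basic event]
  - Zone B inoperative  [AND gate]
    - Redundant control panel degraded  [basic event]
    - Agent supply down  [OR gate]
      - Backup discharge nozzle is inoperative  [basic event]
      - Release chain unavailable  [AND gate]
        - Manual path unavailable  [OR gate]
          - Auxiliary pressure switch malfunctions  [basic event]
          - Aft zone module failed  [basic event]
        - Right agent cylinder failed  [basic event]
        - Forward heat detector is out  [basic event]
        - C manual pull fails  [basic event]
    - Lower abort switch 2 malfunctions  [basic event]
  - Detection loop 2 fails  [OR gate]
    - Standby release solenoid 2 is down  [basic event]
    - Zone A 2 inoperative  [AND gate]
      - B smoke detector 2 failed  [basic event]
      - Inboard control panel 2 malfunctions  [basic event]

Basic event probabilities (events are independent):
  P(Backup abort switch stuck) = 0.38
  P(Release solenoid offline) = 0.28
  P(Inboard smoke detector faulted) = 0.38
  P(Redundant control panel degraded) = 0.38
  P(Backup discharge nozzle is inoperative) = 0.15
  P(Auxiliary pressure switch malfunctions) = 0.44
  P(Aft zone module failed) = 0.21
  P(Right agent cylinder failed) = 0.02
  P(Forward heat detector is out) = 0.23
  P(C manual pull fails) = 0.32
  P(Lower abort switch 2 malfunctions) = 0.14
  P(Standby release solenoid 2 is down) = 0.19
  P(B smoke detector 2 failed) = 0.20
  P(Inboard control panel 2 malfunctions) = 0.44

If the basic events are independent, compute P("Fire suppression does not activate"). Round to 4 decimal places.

P(Zone A down) [OR] = 1 − (1−0.28) × (1−0.38) = 0.553600
P(Detection loop fails) [AND] = 0.38 × 0.553600 = 0.210368
P(Manual path unavailable) [OR] = 1 − (1−0.44) × (1−0.21) = 0.557600
P(Release chain unavailable) [AND] = 0.557600 × 0.02 × 0.23 × 0.32 = 0.000821
P(Agent supply down) [OR] = 1 − (1−0.15) × (1−0.000821) = 0.150698
P(Zone B inoperative) [AND] = 0.38 × 0.150698 × 0.14 = 0.008017
P(Zone A 2 inoperative) [AND] = 0.20 × 0.44 = 0.088000
P(Detection loop 2 fails) [OR] = 1 − (1−0.19) × (1−0.088000) = 0.261280
P(Fire suppression does not activate) [OR] = 1 − (1−0.210368) × (1−0.008017) × (1−0.261280) = 0.421360
Rounded to 4 decimal places: P(Fire suppression does not activate) ≈ 0.4214.

0.4214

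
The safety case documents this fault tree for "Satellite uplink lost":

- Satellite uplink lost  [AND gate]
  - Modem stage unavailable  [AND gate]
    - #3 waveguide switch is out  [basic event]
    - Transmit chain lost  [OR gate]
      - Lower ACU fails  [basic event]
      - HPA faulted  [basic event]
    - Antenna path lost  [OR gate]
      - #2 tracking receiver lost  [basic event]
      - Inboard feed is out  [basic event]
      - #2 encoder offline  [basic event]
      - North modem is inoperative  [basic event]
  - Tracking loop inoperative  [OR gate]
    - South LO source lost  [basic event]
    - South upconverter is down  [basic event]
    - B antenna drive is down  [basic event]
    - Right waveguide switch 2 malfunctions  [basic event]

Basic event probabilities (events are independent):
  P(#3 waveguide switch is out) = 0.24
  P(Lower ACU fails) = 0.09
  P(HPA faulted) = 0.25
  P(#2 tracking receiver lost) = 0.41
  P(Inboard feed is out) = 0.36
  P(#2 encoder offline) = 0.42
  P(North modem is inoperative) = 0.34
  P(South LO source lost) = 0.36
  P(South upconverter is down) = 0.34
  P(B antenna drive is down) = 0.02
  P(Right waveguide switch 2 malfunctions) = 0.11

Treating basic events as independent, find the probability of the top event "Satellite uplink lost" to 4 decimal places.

P(Transmit chain lost) [OR] = 1 − (1−0.09) × (1−0.25) = 0.317500
P(Antenna path lost) [OR] = 1 − (1−0.41) × (1−0.36) × (1−0.42) × (1−0.34) = 0.855455
P(Modem stage unavailable) [AND] = 0.24 × 0.317500 × 0.855455 = 0.065186
P(Tracking loop inoperative) [OR] = 1 − (1−0.36) × (1−0.34) × (1−0.02) × (1−0.11) = 0.631583
P(Satellite uplink lost) [AND] = 0.065186 × 0.631583 = 0.041170
Rounded to 4 decimal places: P(Satellite uplink lost) ≈ 0.0412.

0.0412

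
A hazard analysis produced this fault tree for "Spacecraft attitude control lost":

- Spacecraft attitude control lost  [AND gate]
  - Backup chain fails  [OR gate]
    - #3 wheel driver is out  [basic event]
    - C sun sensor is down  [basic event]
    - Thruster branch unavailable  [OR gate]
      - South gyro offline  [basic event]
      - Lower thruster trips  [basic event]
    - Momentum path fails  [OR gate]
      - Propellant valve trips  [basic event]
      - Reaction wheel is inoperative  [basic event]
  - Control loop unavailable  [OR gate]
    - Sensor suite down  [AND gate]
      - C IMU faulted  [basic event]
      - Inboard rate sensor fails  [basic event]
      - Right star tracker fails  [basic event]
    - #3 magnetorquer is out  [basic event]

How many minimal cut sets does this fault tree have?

12

Thruster branch unavailable [OR]: union of children's cut sets → 2 cut set(s).
Momentum path fails [OR]: union of children's cut sets → 2 cut set(s).
Backup chain fails [OR]: union of children's cut sets → 6 cut set(s).
Sensor suite down [AND]: one cut set from each child combined → 1 × 1 × 1 = 1 cut set(s).
Control loop unavailable [OR]: union of children's cut sets → 2 cut set(s).
Spacecraft attitude control lost [AND]: one cut set from each child combined → 6 × 2 = 12 cut set(s).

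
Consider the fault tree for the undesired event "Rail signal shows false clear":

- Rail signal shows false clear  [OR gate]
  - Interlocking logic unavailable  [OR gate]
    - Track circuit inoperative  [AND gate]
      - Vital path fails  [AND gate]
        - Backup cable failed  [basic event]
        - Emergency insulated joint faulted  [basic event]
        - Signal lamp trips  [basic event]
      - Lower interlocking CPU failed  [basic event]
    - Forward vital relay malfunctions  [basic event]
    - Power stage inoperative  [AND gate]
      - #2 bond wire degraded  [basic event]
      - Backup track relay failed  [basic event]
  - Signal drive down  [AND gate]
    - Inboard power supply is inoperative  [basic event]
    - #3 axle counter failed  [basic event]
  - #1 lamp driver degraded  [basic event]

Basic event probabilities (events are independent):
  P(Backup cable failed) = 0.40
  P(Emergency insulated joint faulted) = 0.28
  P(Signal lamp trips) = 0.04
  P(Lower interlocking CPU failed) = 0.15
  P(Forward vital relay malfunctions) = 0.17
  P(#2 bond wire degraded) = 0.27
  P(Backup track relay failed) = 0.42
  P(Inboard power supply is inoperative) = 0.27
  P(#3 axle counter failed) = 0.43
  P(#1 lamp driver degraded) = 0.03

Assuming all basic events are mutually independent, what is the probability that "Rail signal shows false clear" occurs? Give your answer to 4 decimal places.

0.3695

P(Vital path fails) [AND] = 0.40 × 0.28 × 0.04 = 0.004480
P(Track circuit inoperative) [AND] = 0.004480 × 0.15 = 0.000672
P(Power stage inoperative) [AND] = 0.27 × 0.42 = 0.113400
P(Interlocking logic unavailable) [OR] = 1 − (1−0.000672) × (1−0.17) × (1−0.113400) = 0.264617
P(Signal drive down) [AND] = 0.27 × 0.43 = 0.116100
P(Rail signal shows false clear) [OR] = 1 − (1−0.264617) × (1−0.116100) × (1−0.03) = 0.369495
Rounded to 4 decimal places: P(Rail signal shows false clear) ≈ 0.3695.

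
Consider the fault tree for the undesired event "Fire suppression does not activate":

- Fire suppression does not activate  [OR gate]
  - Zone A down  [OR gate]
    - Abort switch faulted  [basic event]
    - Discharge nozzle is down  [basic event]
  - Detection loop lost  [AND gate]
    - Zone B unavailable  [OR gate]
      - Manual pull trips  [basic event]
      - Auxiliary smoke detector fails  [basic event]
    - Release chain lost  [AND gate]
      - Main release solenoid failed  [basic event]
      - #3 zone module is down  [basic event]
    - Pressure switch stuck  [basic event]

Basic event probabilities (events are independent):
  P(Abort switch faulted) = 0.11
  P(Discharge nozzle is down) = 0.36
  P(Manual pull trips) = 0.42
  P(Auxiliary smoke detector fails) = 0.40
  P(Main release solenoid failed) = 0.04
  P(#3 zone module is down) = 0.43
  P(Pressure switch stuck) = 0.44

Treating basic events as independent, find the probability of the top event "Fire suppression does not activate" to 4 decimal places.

0.4332

P(Zone A down) [OR] = 1 − (1−0.11) × (1−0.36) = 0.430400
P(Zone B unavailable) [OR] = 1 − (1−0.42) × (1−0.40) = 0.652000
P(Release chain lost) [AND] = 0.04 × 0.43 = 0.017200
P(Detection loop lost) [AND] = 0.652000 × 0.017200 × 0.44 = 0.004934
P(Fire suppression does not activate) [OR] = 1 − (1−0.430400) × (1−0.004934) = 0.433210
Rounded to 4 decimal places: P(Fire suppression does not activate) ≈ 0.4332.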